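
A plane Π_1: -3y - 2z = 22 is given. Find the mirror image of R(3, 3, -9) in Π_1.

(3, -3, -13)

λ = (n·R − d)/|n|² = (9 − 22)/13 = -1.
Reflection = R − 2λn = (3, 3, -9) − (-2)·(0, -3, -2) = (3, -3, -13).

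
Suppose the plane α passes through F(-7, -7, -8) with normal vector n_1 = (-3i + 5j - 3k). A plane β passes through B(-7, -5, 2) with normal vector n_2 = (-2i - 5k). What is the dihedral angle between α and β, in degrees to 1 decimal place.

53.5

α: n_1·r = n_1·F gives -3x + 5y - 3z = 10.
β: n_2·r = n_2·B gives -2x - 5z = 4.
cos θ = |n₁·n₂| / (|n₁||n₂|) = |21| / (√43 · √29).
θ = arccos(0.59468) ≈ 53.5°.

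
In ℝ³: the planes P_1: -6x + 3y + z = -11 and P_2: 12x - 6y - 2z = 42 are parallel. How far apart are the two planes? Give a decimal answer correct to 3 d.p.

1.474

Rescale P_2 by 1/(-2): -6x + 3y + z = -21. Then distance = |-11 − (-21)| / √46 ≈ 1.474.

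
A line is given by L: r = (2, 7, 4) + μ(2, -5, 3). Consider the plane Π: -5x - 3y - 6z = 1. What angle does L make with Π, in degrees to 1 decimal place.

14.6

sin θ = |n·v| / (|n||v|) = |-13| / (√70 · √38) = 0.25206.
θ ≈ 14.6°.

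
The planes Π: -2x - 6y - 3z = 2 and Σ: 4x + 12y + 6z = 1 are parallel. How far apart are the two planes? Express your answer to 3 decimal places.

0.357

Rescale Σ by 1/(-2): -2x - 6y - 3z = -1/2. Then distance = |2 − (-1/2)| / √49 ≈ 0.357.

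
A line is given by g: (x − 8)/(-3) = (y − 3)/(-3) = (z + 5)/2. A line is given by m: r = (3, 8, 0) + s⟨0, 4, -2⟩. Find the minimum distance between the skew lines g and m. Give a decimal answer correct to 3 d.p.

5.898

g has direction (-3, -3, 2) through (8, 3, -5).
Common perpendicular direction n = (-3, -3, 2) × (0, 4, -2) = (-2, -6, -12).
With w = (3, 8, 0) − (8, 3, -5) = (-5, 5, 5), w · n = -80.
Distance = |w · n| / |n| = |-80| / √184 ≈ 5.898.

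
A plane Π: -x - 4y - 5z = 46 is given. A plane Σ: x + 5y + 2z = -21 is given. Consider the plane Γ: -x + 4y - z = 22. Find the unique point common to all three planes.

Solving the 3×3 linear system -x - 4y - 5z = 46, x + 5y + 2z = -21, -x + 4y - z = 22 (e.g. by elimination or Cramer's rule, determinant = -28) gives (-10, 1, -8).

(-10, 1, -8)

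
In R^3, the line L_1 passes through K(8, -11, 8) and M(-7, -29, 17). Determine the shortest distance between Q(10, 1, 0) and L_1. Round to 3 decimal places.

A direction vector for L_1 is M − K = (-15, -18, 9).
Taking (8, -11, 8) on L_1 with direction v = (-15, -18, 9): w = Q − (8, -11, 8) = (2, 12, -8), and w × v = (-36, 102, 144).
Distance = |w × v| / |v| = √32436 / √630 ≈ 7.175.

7.175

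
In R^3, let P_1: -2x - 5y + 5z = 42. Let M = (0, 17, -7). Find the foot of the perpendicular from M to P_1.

Foot = M − λn with λ = (n·M − d)/|n|² = (-120 − 42)/54 = -3.
Foot = (0, 17, -7) − (-3)·(-2, -5, 5) = (-6, 2, 8).

(-6, 2, 8)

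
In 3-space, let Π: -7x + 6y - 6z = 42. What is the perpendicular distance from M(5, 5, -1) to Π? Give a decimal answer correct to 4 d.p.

n·M − d = (-7)·(5) + (6)·(5) + (-6)·(-1) − 42 = -41; |n| = √121.
Distance = |-41| / √121 = 41/√121 ≈ 3.7273.

3.7273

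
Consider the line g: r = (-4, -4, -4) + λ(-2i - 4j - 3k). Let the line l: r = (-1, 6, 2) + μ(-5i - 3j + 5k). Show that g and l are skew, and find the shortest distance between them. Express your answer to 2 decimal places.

1.94

Common perpendicular direction n = (-2, -4, -3) × (-5, -3, 5) = (-29, 25, -14).
With w = (-1, 6, 2) − (-4, -4, -4) = (3, 10, 6), w · n = 79.
Since n ≠ 0 the lines are not parallel, and w · n = 79 ≠ 0 so they do not intersect; hence they are skew.
Distance = |w · n| / |n| = |79| / √1662 ≈ 1.94.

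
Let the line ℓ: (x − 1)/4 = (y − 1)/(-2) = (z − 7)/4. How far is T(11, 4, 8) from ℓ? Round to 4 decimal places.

8.3600

ℓ has direction (4, -2, 4) through (1, 1, 7).
Taking (1, 1, 7) on ℓ with direction v = (4, -2, 4): w = T − (1, 1, 7) = (10, 3, 1), and w × v = (14, -36, -32).
Distance = |w × v| / |v| = √2516 / √36 ≈ 8.3600.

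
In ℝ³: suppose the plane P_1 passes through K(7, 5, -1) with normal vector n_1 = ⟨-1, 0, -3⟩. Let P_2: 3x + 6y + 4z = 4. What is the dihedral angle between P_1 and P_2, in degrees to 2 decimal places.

P_1: n_1·r = n_1·K gives -x - 3z = -4.
cos θ = |n₁·n₂| / (|n₁||n₂|) = |-15| / (√10 · √61).
θ = arccos(0.60733) ≈ 52.60°.

52.60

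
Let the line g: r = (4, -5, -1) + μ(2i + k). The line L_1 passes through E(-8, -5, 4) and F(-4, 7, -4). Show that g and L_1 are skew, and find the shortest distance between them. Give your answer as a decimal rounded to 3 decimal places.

A direction vector for L_1 is F − E = (4, 12, -8).
Common perpendicular direction n = (2, 0, 1) × (4, 12, -8) = (-12, 20, 24).
With w = (-8, -5, 4) − (4, -5, -1) = (-12, 0, 5), w · n = 264.
Since n ≠ 0 the lines are not parallel, and w · n = 264 ≠ 0 so they do not intersect; hence they are skew.
Distance = |w · n| / |n| = |264| / √1120 ≈ 7.889.

7.889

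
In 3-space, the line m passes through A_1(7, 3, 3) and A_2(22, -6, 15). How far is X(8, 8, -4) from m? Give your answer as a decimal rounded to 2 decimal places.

A direction vector for m is A_2 − A_1 = (15, -9, 12).
Taking (7, 3, 3) on m with direction v = (15, -9, 12): w = X − (7, 3, 3) = (1, 5, -7), and w × v = (-3, -117, -84).
Distance = |w × v| / |v| = √20754 / √450 ≈ 6.79.

6.79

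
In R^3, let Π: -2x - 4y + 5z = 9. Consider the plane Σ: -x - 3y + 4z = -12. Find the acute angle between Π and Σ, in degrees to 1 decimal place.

cos θ = |n₁·n₂| / (|n₁||n₂|) = |34| / (√45 · √26).
θ = arccos(0.99400) ≈ 6.3°.

6.3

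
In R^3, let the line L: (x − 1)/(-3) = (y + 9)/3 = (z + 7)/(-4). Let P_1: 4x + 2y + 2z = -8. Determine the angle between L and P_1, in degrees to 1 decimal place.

29.3

L has direction (-3, 3, -4) through (1, -9, -7).
sin θ = |n·v| / (|n||v|) = |-14| / (√24 · √34) = 0.49010.
θ ≈ 29.3°.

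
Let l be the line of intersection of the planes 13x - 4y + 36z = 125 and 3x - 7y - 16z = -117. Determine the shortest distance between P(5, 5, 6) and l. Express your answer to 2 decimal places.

5.37

Direction of l: (13, -4, 36) × (3, -7, -16) = (316, 316, -79).
A point on l: solving the two plane equations with x = 1 gives (1, 8, 4).
Taking (1, 8, 4) on l with direction v = (316, 316, -79): w = P − (1, 8, 4) = (4, -3, 2), and w × v = (-395, 948, 2212).
Distance = |w × v| / |v| = √5947673 / √205953 ≈ 5.37.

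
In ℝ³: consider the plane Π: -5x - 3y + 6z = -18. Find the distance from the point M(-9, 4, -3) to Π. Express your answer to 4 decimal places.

n·M − d = (-5)·(-9) + (-3)·(4) + (6)·(-3) − (-18) = 33; |n| = √70.
Distance = |33| / √70 = 33/√70 ≈ 3.9443.

3.9443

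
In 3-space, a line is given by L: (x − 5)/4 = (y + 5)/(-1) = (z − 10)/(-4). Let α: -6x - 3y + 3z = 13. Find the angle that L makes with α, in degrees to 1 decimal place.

51.4

L has direction (4, -1, -4) through (5, -5, 10).
sin θ = |n·v| / (|n||v|) = |-33| / (√54 · √33) = 0.78174.
θ ≈ 51.4°.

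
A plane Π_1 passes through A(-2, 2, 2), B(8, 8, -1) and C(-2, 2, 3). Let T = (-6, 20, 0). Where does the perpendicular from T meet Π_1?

AB = (10, 6, -3), AC = (0, 0, 1); a normal to Π_1 is AB × AC = (6, -10, 0).
Using A: Π_1 has equation 6x - 10y = -32.
Foot = T − λn with λ = (n·T − d)/|n|² = (-236 − (-32))/136 = -3/2.
Foot = (-6, 20, 0) − (-3/2)·(6, -10, 0) = (3, 5, 0).

(3, 5, 0)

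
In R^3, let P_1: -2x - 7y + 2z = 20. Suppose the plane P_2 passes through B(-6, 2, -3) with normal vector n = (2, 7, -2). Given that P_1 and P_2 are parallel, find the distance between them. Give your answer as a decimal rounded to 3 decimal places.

P_2: n·r = n·B gives 2x + 7y - 2z = 8.
Rescale P_2 by 1/(-1): -2x - 7y + 2z = -8. Then distance = |20 − (-8)| / √57 ≈ 3.709.

3.709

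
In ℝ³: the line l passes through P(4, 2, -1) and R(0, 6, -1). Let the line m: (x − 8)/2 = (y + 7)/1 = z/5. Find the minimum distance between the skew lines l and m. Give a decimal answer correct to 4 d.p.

3.6453

A direction vector for l is R − P = (-4, 4, 0).
m has direction (2, 1, 5) through (8, -7, 0).
Common perpendicular direction n = (-4, 4, 0) × (2, 1, 5) = (20, 20, -12).
With w = (8, -7, 0) − (4, 2, -1) = (4, -9, 1), w · n = -112.
Distance = |w · n| / |n| = |-112| / √944 ≈ 3.6453.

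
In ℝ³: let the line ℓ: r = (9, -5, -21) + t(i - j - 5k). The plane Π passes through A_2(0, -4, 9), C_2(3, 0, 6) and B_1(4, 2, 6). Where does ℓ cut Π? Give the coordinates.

(6, -2, -6)

A_2C_2 = (3, 4, -3), A_2B_1 = (4, 6, -3); a normal to Π is A_2C_2 × A_2B_1 = (6, -3, 2).
Using A_2: Π has equation 6x - 3y + 2z = 30.
Substitute r = (9, -5, -21) + t(1, -1, -5) into the plane: 27 + (-1)t = 30, so t = -3.
Intersection: (9, -5, -21) + (-3)·(1, -1, -5) = (6, -2, -6).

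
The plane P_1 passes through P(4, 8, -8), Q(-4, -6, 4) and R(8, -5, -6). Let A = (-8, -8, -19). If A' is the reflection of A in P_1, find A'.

PQ = (-8, -14, 12), PR = (4, -13, 2); a normal to P_1 is PQ × PR = (128, 64, 160).
Using P: P_1 has equation 128x + 64y + 160z = -256.
λ = (n·A − d)/|n|² = (-4576 − (-256))/46080 = -3/32.
Reflection = A − 2λn = (-8, -8, -19) − (-3/16)·(128, 64, 160) = (16, 4, 11).

(16, 4, 11)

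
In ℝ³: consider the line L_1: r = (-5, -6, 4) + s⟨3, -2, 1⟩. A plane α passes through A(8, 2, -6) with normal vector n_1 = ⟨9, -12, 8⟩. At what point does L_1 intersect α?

(-8, -4, 3)

α: n_1·r = n_1·A gives 9x - 12y + 8z = 0.
Substitute r = (-5, -6, 4) + t(3, -2, 1) into the plane: 59 + 59t = 0, so t = -1.
Intersection: (-5, -6, 4) + (-1)·(3, -2, 1) = (-8, -4, 3).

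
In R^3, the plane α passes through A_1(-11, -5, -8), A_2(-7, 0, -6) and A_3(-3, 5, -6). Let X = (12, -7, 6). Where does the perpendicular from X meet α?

A_1A_2 = (4, 5, 2), A_1A_3 = (8, 10, 2); a normal to α is A_1A_2 × A_1A_3 = (-10, 8, 0).
Using A_1: α has equation -10x + 8y = 70.
Foot = X − λn with λ = (n·X − d)/|n|² = (-176 − 70)/164 = -3/2.
Foot = (12, -7, 6) − (-3/2)·(-10, 8, 0) = (-3, 5, 6).

(-3, 5, 6)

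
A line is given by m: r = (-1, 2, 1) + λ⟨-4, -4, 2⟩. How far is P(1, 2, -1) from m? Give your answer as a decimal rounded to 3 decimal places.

2.000

Taking (-1, 2, 1) on m with direction v = (-4, -4, 2): w = P − (-1, 2, 1) = (2, 0, -2), and w × v = (-8, 4, -8).
Distance = |w × v| / |v| = √144 / √36 ≈ 2.000.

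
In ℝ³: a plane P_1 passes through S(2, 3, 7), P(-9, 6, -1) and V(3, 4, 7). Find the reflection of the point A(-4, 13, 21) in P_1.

(12, -3, -7)

SP = (-11, 3, -8), SV = (1, 1, 0); a normal to P_1 is SP × SV = (8, -8, -14).
Using S: P_1 has equation 8x - 8y - 14z = -106.
λ = (n·A − d)/|n|² = (-430 − (-106))/324 = -1.
Reflection = A − 2λn = (-4, 13, 21) − (-2)·(8, -8, -14) = (12, -3, -7).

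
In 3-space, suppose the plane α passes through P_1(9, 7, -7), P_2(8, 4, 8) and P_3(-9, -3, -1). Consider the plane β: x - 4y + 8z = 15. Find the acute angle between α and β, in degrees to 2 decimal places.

P_1P_2 = (-1, -3, 15), P_1P_3 = (-18, -10, 6); a normal to α is P_1P_2 × P_1P_3 = (132, -264, -44).
Using P_1: α has equation 132x - 264y - 44z = -352.
cos θ = |n₁·n₂| / (|n₁||n₂|) = |836| / (√89056 · √81).
θ = arccos(0.31127) ≈ 71.86°.

71.86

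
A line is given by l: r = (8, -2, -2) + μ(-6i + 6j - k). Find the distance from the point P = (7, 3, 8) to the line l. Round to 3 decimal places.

10.805

Taking (8, -2, -2) on l with direction v = (-6, 6, -1): w = P − (8, -2, -2) = (-1, 5, 10), and w × v = (-65, -61, 24).
Distance = |w × v| / |v| = √8522 / √73 ≈ 10.805.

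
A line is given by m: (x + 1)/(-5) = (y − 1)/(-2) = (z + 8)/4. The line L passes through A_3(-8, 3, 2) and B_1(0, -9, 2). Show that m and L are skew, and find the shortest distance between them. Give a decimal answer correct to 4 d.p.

5.1145

m has direction (-5, -2, 4) through (-1, 1, -8).
A direction vector for L is B_1 − A_3 = (8, -12, 0).
Common perpendicular direction n = (-5, -2, 4) × (8, -12, 0) = (48, 32, 76).
With w = (-8, 3, 2) − (-1, 1, -8) = (-7, 2, 10), w · n = 488.
Since n ≠ 0 the lines are not parallel, and w · n = 488 ≠ 0 so they do not intersect; hence they are skew.
Distance = |w · n| / |n| = |488| / √9104 ≈ 5.1145.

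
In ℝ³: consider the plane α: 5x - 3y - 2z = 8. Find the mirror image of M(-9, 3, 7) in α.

λ = (n·M − d)/|n|² = (-68 − 8)/38 = -2.
Reflection = M − 2λn = (-9, 3, 7) − (-4)·(5, -3, -2) = (11, -9, -1).

(11, -9, -1)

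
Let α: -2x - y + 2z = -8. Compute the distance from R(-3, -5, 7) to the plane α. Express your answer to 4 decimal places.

n·R − d = (-2)·(-3) + (-1)·(-5) + (2)·(7) − (-8) = 33; |n| = √9.
Distance = |33| / √9 = 33/√9 ≈ 11.0000.

11.0000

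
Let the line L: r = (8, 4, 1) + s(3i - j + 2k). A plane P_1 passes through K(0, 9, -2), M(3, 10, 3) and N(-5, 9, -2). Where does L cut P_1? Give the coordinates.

KM = (3, 1, 5), KN = (-5, 0, 0); a normal to P_1 is KM × KN = (0, -25, 5).
Using K: P_1 has equation -25y + 5z = -235.
Substitute r = (8, 4, 1) + t(3, -1, 2) into the plane: -95 + 35t = -235, so t = -4.
Intersection: (8, 4, 1) + (-4)·(3, -1, 2) = (-4, 8, -7).

(-4, 8, -7)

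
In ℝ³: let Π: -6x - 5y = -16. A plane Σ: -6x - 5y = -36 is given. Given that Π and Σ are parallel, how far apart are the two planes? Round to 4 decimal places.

Same normal n = (-6, -5, 0) with |n| = √61; distance = |-16 − (-36)| / |n| = 20/√61 ≈ 2.5607.

2.5607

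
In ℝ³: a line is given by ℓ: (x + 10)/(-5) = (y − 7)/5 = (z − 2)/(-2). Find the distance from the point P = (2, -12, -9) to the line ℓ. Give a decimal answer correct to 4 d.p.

ℓ has direction (-5, 5, -2) through (-10, 7, 2).
Taking (-10, 7, 2) on ℓ with direction v = (-5, 5, -2): w = P − (-10, 7, 2) = (12, -19, -11), and w × v = (93, 79, -35).
Distance = |w × v| / |v| = √16115 / √54 ≈ 17.2750.

17.2750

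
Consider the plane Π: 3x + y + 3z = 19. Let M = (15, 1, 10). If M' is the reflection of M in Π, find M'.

(-3, -5, -8)

λ = (n·M − d)/|n|² = (76 − 19)/19 = 3.
Reflection = M − 2λn = (15, 1, 10) − 6·(3, 1, 3) = (-3, -5, -8).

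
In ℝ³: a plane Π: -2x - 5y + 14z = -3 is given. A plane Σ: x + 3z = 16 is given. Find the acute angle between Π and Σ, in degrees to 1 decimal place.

cos θ = |n₁·n₂| / (|n₁||n₂|) = |40| / (√225 · √10).
θ = arccos(0.84327) ≈ 32.5°.

32.5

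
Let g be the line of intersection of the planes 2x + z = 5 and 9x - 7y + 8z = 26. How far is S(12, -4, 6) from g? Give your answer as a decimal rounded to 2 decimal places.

11.76

Direction of g: (2, 0, 1) × (9, -7, 8) = (7, -7, -14).
A point on g: solving the two plane equations with x = 2 gives (2, 0, 1).
Taking (2, 0, 1) on g with direction v = (7, -7, -14): w = S − (2, 0, 1) = (10, -4, 5), and w × v = (91, 175, -42).
Distance = |w × v| / |v| = √40670 / √294 ≈ 11.76.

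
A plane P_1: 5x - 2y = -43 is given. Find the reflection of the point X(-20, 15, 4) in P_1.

(10, 3, 4)

λ = (n·X − d)/|n|² = (-130 − (-43))/29 = -3.
Reflection = X − 2λn = (-20, 15, 4) − (-6)·(5, -2, 0) = (10, 3, 4).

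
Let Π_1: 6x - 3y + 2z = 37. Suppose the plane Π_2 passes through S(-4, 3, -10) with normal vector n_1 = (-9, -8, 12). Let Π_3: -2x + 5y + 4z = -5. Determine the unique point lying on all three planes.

(8, 3, -1)

Π_2: n_1·r = n_1·S gives -9x - 8y + 12z = -108.
Solving the 3×3 linear system 6x - 3y + 2z = 37, -9x - 8y + 12z = -108, -2x + 5y + 4z = -5 (e.g. by elimination or Cramer's rule, determinant = -710) gives (8, 3, -1).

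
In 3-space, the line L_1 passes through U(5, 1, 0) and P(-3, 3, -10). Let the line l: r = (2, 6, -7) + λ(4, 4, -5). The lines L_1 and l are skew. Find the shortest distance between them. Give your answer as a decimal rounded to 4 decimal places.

A direction vector for L_1 is P − U = (-8, 2, -10).
Common perpendicular direction n = (-8, 2, -10) × (4, 4, -5) = (30, -80, -40).
With w = (2, 6, -7) − (5, 1, 0) = (-3, 5, -7), w · n = -210.
Distance = |w · n| / |n| = |-210| / √8900 ≈ 2.2260.

2.2260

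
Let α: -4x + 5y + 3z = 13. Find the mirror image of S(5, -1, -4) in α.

λ = (n·S − d)/|n|² = (-37 − 13)/50 = -1.
Reflection = S − 2λn = (5, -1, -4) − (-2)·(-4, 5, 3) = (-3, 9, 2).

(-3, 9, 2)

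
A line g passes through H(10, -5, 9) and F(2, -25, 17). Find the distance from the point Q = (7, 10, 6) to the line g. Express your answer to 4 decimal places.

8.5174

A direction vector for g is F − H = (-8, -20, 8).
Taking (10, -5, 9) on g with direction v = (-8, -20, 8): w = Q − (10, -5, 9) = (-3, 15, -3), and w × v = (60, 48, 180).
Distance = |w × v| / |v| = √38304 / √528 ≈ 8.5174.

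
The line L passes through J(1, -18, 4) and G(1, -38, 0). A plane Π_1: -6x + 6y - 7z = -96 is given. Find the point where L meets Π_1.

(1, -8, 6)

A direction vector for L is G − J = (0, -20, -4).
Substitute r = (1, -18, 4) + t(0, -20, -4) into the plane: -142 + (-92)t = -96, so t = -1/2.
Intersection: (1, -18, 4) + (-1/2)·(0, -20, -4) = (1, -8, 6).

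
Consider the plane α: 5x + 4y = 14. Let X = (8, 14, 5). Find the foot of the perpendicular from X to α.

(-2, 6, 5)

Foot = X − λn with λ = (n·X − d)/|n|² = (96 − 14)/41 = 2.
Foot = (8, 14, 5) − 2·(5, 4, 0) = (-2, 6, 5).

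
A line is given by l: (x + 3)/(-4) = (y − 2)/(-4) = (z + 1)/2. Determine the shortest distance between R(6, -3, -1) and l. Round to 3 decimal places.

l has direction (-4, -4, 2) through (-3, 2, -1).
Taking (-3, 2, -1) on l with direction v = (-4, -4, 2): w = R − (-3, 2, -1) = (9, -5, 0), and w × v = (-10, -18, -56).
Distance = |w × v| / |v| = √3560 / √36 ≈ 9.944.

9.944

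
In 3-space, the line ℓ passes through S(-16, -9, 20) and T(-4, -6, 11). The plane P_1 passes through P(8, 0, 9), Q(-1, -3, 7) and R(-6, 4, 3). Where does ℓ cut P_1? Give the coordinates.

(0, -5, 8)

A direction vector for ℓ is T − S = (12, 3, -9).
PQ = (-9, -3, -2), PR = (-14, 4, -6); a normal to P_1 is PQ × PR = (26, -26, -78).
Using P: P_1 has equation 26x - 26y - 78z = -494.
Substitute r = (-16, -9, 20) + t(12, 3, -9) into the plane: -1742 + 936t = -494, so t = 4/3.
Intersection: (-16, -9, 20) + (4/3)·(12, 3, -9) = (0, -5, 8).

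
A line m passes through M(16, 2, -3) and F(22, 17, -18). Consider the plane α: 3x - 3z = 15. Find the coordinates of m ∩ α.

A direction vector for m is F − M = (6, 15, -15).
Substitute r = (16, 2, -3) + t(6, 15, -15) into the plane: 57 + 63t = 15, so t = -2/3.
Intersection: (16, 2, -3) + (-2/3)·(6, 15, -15) = (12, -8, 7).

(12, -8, 7)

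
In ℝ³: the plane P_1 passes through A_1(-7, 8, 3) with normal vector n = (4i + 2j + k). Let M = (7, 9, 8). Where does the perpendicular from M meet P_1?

(-5, 3, 5)

P_1: n·r = n·A_1 gives 4x + 2y + z = -9.
Foot = M − λn with λ = (n·M − d)/|n|² = (54 − (-9))/21 = 3.
Foot = (7, 9, 8) − 3·(4, 2, 1) = (-5, 3, 5).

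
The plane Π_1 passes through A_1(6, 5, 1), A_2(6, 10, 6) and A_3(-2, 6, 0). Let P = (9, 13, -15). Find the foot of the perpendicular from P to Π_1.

(6, 1, -3)

A_1A_2 = (0, 5, 5), A_1A_3 = (-8, 1, -1); a normal to Π_1 is A_1A_2 × A_1A_3 = (-10, -40, 40).
Using A_1: Π_1 has equation -10x - 40y + 40z = -220.
Foot = P − λn with λ = (n·P − d)/|n|² = (-1210 − (-220))/3300 = -3/10.
Foot = (9, 13, -15) − (-3/10)·(-10, -40, 40) = (6, 1, -3).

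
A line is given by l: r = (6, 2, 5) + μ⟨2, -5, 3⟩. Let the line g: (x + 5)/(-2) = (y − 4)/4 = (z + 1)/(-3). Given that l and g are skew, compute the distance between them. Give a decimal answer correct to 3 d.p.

g has direction (-2, 4, -3) through (-5, 4, -1).
Common perpendicular direction n = (2, -5, 3) × (-2, 4, -3) = (3, 0, -2).
With w = (-5, 4, -1) − (6, 2, 5) = (-11, 2, -6), w · n = -21.
Distance = |w · n| / |n| = |-21| / √13 ≈ 5.824.

5.824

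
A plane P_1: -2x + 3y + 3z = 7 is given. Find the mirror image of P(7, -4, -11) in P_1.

λ = (n·P − d)/|n|² = (-59 − 7)/22 = -3.
Reflection = P − 2λn = (7, -4, -11) − (-6)·(-2, 3, 3) = (-5, 14, 7).

(-5, 14, 7)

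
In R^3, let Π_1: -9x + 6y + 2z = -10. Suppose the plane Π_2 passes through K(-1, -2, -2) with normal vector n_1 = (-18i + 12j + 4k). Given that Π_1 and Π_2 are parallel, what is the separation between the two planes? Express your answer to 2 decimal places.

0.27

Π_2: n_1·r = n_1·K gives -18x + 12y + 4z = -14.
Rescale Π_2 by 1/2: -9x + 6y + 2z = -7. Then distance = |-10 − (-7)| / √121 ≈ 0.27.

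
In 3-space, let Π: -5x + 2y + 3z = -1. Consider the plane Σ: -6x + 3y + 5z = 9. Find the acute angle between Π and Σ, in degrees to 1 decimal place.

cos θ = |n₁·n₂| / (|n₁||n₂|) = |51| / (√38 · √70).
θ = arccos(0.98885) ≈ 8.6°.

8.6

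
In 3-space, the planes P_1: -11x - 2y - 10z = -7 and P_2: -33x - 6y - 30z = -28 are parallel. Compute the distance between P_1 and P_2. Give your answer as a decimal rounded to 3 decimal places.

Rescale P_2 by 1/3: -11x - 2y - 10z = -28/3. Then distance = |-7 − (-28/3)| / √225 ≈ 0.156.

0.156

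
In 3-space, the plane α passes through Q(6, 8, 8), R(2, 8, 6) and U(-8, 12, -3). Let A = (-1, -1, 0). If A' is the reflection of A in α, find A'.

QR = (-4, 0, -2), QU = (-14, 4, -11); a normal to α is QR × QU = (8, -16, -16).
Using Q: α has equation 8x - 16y - 16z = -208.
λ = (n·A − d)/|n|² = (8 − (-208))/576 = 3/8.
Reflection = A − 2λn = (-1, -1, 0) − (3/4)·(8, -16, -16) = (-7, 11, 12).

(-7, 11, 12)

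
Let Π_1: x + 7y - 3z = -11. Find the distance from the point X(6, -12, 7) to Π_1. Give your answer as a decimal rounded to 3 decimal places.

n·X − d = (1)·(6) + (7)·(-12) + (-3)·(7) − (-11) = -88; |n| = √59.
Distance = |-88| / √59 = 88/√59 ≈ 11.457.

11.457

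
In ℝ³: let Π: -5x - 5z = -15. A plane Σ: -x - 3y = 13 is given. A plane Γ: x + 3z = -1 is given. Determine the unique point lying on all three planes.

(5, -6, -2)

Solving the 3×3 linear system -5x - 5z = -15, -x - 3y = 13, x + 3z = -1 (e.g. by elimination or Cramer's rule, determinant = 30) gives (5, -6, -2).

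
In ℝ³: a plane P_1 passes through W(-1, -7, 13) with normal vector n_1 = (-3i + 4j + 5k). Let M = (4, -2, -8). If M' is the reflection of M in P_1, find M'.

(-8, 14, 12)

P_1: n_1·r = n_1·W gives -3x + 4y + 5z = 40.
λ = (n·M − d)/|n|² = (-60 − 40)/50 = -2.
Reflection = M − 2λn = (4, -2, -8) − (-4)·(-3, 4, 5) = (-8, 14, 12).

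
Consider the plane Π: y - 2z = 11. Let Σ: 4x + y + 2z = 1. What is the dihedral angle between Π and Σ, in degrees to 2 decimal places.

cos θ = |n₁·n₂| / (|n₁||n₂|) = |-3| / (√5 · √21).
θ = arccos(0.29277) ≈ 72.98°.

72.98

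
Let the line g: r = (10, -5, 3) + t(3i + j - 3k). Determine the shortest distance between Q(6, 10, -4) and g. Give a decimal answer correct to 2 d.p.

16.11

Taking (10, -5, 3) on g with direction v = (3, 1, -3): w = Q − (10, -5, 3) = (-4, 15, -7), and w × v = (-38, -33, -49).
Distance = |w × v| / |v| = √4934 / √19 ≈ 16.11.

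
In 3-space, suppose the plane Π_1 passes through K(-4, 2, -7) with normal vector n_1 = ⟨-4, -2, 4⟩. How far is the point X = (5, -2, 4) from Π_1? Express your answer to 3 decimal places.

Π_1: n_1·r = n_1·K gives -4x - 2y + 4z = -16.
n·X − d = (-4)·(5) + (-2)·(-2) + (4)·(4) − (-16) = 16; |n| = √36.
Distance = |16| / √36 = 16/√36 ≈ 2.667.

2.667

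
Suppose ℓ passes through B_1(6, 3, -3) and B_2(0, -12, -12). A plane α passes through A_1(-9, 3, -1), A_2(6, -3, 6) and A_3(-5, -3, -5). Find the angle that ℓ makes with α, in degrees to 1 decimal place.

28.2

A direction vector for ℓ is B_2 − B_1 = (-6, -15, -9).
A_1A_2 = (15, -6, 7), A_1A_3 = (4, -6, -4); a normal to α is A_1A_2 × A_1A_3 = (66, 88, -66).
Using A_1: α has equation 66x + 88y - 66z = -264.
sin θ = |n·v| / (|n||v|) = |-1122| / (√16456 · √342) = 0.47295.
θ ≈ 28.2°.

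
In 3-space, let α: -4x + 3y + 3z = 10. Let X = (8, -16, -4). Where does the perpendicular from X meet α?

Foot = X − λn with λ = (n·X − d)/|n|² = (-92 − 10)/34 = -3.
Foot = (8, -16, -4) − (-3)·(-4, 3, 3) = (-4, -7, 5).

(-4, -7, 5)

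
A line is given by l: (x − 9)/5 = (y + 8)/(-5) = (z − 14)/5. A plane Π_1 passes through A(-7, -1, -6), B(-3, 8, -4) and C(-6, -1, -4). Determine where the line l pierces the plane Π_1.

(-1, 2, 4)

l has direction (5, -5, 5) through (9, -8, 14).
AB = (4, 9, 2), AC = (1, 0, 2); a normal to Π_1 is AB × AC = (18, -6, -9).
Using A: Π_1 has equation 18x - 6y - 9z = -66.
Substitute r = (9, -8, 14) + t(5, -5, 5) into the plane: 84 + 75t = -66, so t = -2.
Intersection: (9, -8, 14) + (-2)·(5, -5, 5) = (-1, 2, 4).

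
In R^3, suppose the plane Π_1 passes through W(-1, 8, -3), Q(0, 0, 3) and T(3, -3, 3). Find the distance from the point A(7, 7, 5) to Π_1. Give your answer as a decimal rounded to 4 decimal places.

8.9091

WQ = (1, -8, 6), WT = (4, -11, 6); a normal to Π_1 is WQ × WT = (18, 18, 21).
Using W: Π_1 has equation 18x + 18y + 21z = 63.
n·A − d = (18)·(7) + (18)·(7) + (21)·(5) − 63 = 294; |n| = √1089.
Distance = |294| / √1089 = 294/√1089 ≈ 8.9091.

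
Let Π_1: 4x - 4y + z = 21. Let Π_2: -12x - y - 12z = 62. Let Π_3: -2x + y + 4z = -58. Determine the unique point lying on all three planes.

(6, -2, -11)

Solving the 3×3 linear system 4x - 4y + z = 21, -12x - y - 12z = 62, -2x + y + 4z = -58 (e.g. by elimination or Cramer's rule, determinant = -270) gives (6, -2, -11).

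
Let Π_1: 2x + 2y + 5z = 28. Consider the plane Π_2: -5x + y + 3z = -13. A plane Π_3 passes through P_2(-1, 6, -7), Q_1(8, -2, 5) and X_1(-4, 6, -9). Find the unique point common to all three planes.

(5, -6, 6)

P_2Q_1 = (9, -8, 12), P_2X_1 = (-3, 0, -2); a normal to Π_3 is P_2Q_1 × P_2X_1 = (16, -18, -24).
Using P_2: Π_3 has equation 16x - 18y - 24z = 44.
Solving the 3×3 linear system 2x + 2y + 5z = 28, -5x + y + 3z = -13, 16x - 18y - 24z = 44 (e.g. by elimination or Cramer's rule, determinant = 286) gives (5, -6, 6).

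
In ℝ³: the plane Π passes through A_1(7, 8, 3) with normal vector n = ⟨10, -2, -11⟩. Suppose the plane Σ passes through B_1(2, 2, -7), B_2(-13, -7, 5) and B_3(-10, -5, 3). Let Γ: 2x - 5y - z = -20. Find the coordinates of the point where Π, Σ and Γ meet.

(2, 5, -1)

Π: n·r = n·A_1 gives 10x - 2y - 11z = 21.
B_1B_2 = (-15, -9, 12), B_1B_3 = (-12, -7, 10); a normal to Σ is B_1B_2 × B_1B_3 = (-6, 6, -3).
Using B_1: Σ has equation -6x + 6y - 3z = 21.
Solving the 3×3 linear system 10x - 2y - 11z = 21, -6x + 6y - 3z = 21, 2x - 5y - z = -20 (e.g. by elimination or Cramer's rule, determinant = -384) gives (2, 5, -1).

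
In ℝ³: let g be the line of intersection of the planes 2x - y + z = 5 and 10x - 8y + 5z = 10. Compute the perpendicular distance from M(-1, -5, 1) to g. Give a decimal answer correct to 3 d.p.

11.145

Direction of g: (2, -1, 1) × (10, -8, 5) = (3, 0, -6).
A point on g: solving the two plane equations with x = 8 gives (8, 5, -6).
Taking (8, 5, -6) on g with direction v = (3, 0, -6): w = M − (8, 5, -6) = (-9, -10, 7), and w × v = (60, -33, 30).
Distance = |w × v| / |v| = √5589 / √45 ≈ 11.145.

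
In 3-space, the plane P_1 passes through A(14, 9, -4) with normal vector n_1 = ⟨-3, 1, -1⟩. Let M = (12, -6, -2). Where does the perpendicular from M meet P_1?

P_1: n_1·r = n_1·A gives -3x + y - z = -29.
Foot = M − λn with λ = (n·M − d)/|n|² = (-40 − (-29))/11 = -1.
Foot = (12, -6, -2) − (-1)·(-3, 1, -1) = (9, -5, -3).

(9, -5, -3)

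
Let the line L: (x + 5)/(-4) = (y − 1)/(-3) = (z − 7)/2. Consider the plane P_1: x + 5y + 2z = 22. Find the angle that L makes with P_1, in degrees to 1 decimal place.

30.6

L has direction (-4, -3, 2) through (-5, 1, 7).
sin θ = |n·v| / (|n||v|) = |-15| / (√30 · √29) = 0.50855.
θ ≈ 30.6°.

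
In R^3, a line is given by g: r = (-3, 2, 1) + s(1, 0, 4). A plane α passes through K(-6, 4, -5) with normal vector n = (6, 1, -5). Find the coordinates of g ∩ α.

(-4, 2, -3)

α: n·r = n·K gives 6x + y - 5z = -7.
Substitute r = (-3, 2, 1) + t(1, 0, 4) into the plane: -21 + (-14)t = -7, so t = -1.
Intersection: (-3, 2, 1) + (-1)·(1, 0, 4) = (-4, 2, -3).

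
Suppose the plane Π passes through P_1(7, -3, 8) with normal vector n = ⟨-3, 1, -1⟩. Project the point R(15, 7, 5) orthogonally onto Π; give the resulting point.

(12, 8, 4)

Π: n·r = n·P_1 gives -3x + y - z = -32.
Foot = R − λn with λ = (n·R − d)/|n|² = (-43 − (-32))/11 = -1.
Foot = (15, 7, 5) − (-1)·(-3, 1, -1) = (12, 8, 4).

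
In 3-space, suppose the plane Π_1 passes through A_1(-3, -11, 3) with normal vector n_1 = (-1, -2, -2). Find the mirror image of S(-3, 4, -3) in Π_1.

(-7, -4, -11)

Π_1: n_1·r = n_1·A_1 gives -x - 2y - 2z = 19.
λ = (n·S − d)/|n|² = (1 − 19)/9 = -2.
Reflection = S − 2λn = (-3, 4, -3) − (-4)·(-1, -2, -2) = (-7, -4, -11).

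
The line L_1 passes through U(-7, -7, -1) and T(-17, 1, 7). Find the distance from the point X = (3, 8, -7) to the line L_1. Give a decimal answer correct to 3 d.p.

18.909

A direction vector for L_1 is T − U = (-10, 8, 8).
Taking (-7, -7, -1) on L_1 with direction v = (-10, 8, 8): w = X − (-7, -7, -1) = (10, 15, -6), and w × v = (168, -20, 230).
Distance = |w × v| / |v| = √81524 / √228 ≈ 18.909.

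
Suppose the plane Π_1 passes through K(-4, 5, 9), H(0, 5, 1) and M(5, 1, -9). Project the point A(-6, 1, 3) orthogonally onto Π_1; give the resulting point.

KH = (4, 0, -8), KM = (9, -4, -18); a normal to Π_1 is KH × KM = (-32, 0, -16).
Using K: Π_1 has equation -32x - 16z = -16.
Foot = A − λn with λ = (n·A − d)/|n|² = (144 − (-16))/1280 = 1/8.
Foot = (-6, 1, 3) − (1/8)·(-32, 0, -16) = (-2, 1, 5).

(-2, 1, 5)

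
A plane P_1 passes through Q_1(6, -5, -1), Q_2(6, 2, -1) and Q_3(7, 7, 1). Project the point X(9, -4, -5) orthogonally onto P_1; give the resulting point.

(5, -4, -3)

Q_1Q_2 = (0, 7, 0), Q_1Q_3 = (1, 12, 2); a normal to P_1 is Q_1Q_2 × Q_1Q_3 = (14, 0, -7).
Using Q_1: P_1 has equation 14x - 7z = 91.
Foot = X − λn with λ = (n·X − d)/|n|² = (161 − 91)/245 = 2/7.
Foot = (9, -4, -5) − (2/7)·(14, 0, -7) = (5, -4, -3).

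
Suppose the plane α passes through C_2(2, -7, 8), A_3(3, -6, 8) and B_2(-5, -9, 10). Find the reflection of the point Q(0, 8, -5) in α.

(12, -4, 25)

C_2A_3 = (1, 1, 0), C_2B_2 = (-7, -2, 2); a normal to α is C_2A_3 × C_2B_2 = (2, -2, 5).
Using C_2: α has equation 2x - 2y + 5z = 58.
λ = (n·Q − d)/|n|² = (-41 − 58)/33 = -3.
Reflection = Q − 2λn = (0, 8, -5) − (-6)·(2, -2, 5) = (12, -4, 25).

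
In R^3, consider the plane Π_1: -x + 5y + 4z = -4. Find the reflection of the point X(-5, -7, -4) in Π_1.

(-7, 3, 4)

λ = (n·X − d)/|n|² = (-46 − (-4))/42 = -1.
Reflection = X − 2λn = (-5, -7, -4) − (-2)·(-1, 5, 4) = (-7, 3, 4).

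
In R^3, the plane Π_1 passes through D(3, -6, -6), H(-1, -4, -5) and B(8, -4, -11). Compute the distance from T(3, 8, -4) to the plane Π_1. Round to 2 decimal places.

9.34

DH = (-4, 2, 1), DB = (5, 2, -5); a normal to Π_1 is DH × DB = (-12, -15, -18).
Using D: Π_1 has equation -12x - 15y - 18z = 162.
n·T − d = (-12)·(3) + (-15)·(8) + (-18)·(-4) − 162 = -246; |n| = √693.
Distance = |-246| / √693 = 246/√693 ≈ 9.34.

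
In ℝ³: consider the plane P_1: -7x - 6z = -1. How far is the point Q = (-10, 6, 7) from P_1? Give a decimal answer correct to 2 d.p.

n·Q − d = (-7)·(-10) + (0)·(6) + (-6)·(7) − (-1) = 29; |n| = √85.
Distance = |29| / √85 = 29/√85 ≈ 3.15.

3.15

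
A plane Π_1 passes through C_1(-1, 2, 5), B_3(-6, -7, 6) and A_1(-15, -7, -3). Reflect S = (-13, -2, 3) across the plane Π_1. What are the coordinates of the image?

(-7, -6, -3)

C_1B_3 = (-5, -9, 1), C_1A_1 = (-14, -9, -8); a normal to Π_1 is C_1B_3 × C_1A_1 = (81, -54, -81).
Using C_1: Π_1 has equation 81x - 54y - 81z = -594.
λ = (n·S − d)/|n|² = (-1188 − (-594))/16038 = -1/27.
Reflection = S − 2λn = (-13, -2, 3) − (-2/27)·(81, -54, -81) = (-7, -6, -3).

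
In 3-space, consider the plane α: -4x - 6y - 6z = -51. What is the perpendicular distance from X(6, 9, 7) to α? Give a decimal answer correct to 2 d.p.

7.36

n·X − d = (-4)·(6) + (-6)·(9) + (-6)·(7) − (-51) = -69; |n| = √88.
Distance = |-69| / √88 = 69/√88 ≈ 7.36.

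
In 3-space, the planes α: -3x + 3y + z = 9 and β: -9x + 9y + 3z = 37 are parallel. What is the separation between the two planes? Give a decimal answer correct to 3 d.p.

0.765

Rescale β by 1/3: -3x + 3y + z = 37/3. Then distance = |9 − (37/3)| / √19 ≈ 0.765.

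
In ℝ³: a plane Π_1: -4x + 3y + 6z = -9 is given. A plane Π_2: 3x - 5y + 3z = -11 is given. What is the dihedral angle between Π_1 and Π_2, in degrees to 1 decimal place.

79.9

cos θ = |n₁·n₂| / (|n₁||n₂|) = |-9| / (√61 · √43).
θ = arccos(0.17573) ≈ 79.9°.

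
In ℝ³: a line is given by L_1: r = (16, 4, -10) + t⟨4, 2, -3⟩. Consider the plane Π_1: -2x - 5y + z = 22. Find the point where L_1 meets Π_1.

(0, -4, 2)

Substitute r = (16, 4, -10) + t(4, 2, -3) into the plane: -62 + (-21)t = 22, so t = -4.
Intersection: (16, 4, -10) + (-4)·(4, 2, -3) = (0, -4, 2).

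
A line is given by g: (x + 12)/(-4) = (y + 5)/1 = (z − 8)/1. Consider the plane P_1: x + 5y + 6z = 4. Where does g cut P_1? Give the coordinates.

g has direction (-4, 1, 1) through (-12, -5, 8).
Substitute r = (-12, -5, 8) + t(-4, 1, 1) into the plane: 11 + 7t = 4, so t = -1.
Intersection: (-12, -5, 8) + (-1)·(-4, 1, 1) = (-8, -6, 7).

(-8, -6, 7)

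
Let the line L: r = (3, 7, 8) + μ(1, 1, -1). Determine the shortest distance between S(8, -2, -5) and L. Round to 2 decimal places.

15.75

Taking (3, 7, 8) on L with direction v = (1, 1, -1): w = S − (3, 7, 8) = (5, -9, -13), and w × v = (22, -8, 14).
Distance = |w × v| / |v| = √744 / √3 ≈ 15.75.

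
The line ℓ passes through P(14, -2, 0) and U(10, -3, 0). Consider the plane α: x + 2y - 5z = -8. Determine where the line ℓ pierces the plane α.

A direction vector for ℓ is U − P = (-4, -1, 0).
Substitute r = (14, -2, 0) + t(-4, -1, 0) into the plane: 10 + (-6)t = -8, so t = 3.
Intersection: (14, -2, 0) + 3·(-4, -1, 0) = (2, -5, 0).

(2, -5, 0)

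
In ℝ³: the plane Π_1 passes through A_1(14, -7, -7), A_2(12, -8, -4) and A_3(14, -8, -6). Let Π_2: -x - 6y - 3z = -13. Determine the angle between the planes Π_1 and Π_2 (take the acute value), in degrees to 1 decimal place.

A_1A_2 = (-2, -1, 3), A_1A_3 = (0, -1, 1); a normal to Π_1 is A_1A_2 × A_1A_3 = (2, 2, 2).
Using A_1: Π_1 has equation 2x + 2y + 2z = 0.
cos θ = |n₁·n₂| / (|n₁||n₂|) = |-20| / (√12 · √46).
θ = arccos(0.85126) ≈ 31.7°.

31.7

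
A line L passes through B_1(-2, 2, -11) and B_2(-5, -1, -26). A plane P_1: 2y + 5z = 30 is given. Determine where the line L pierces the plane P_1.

A direction vector for L is B_2 − B_1 = (-3, -3, -15).
Substitute r = (-2, 2, -11) + t(-3, -3, -15) into the plane: -51 + (-81)t = 30, so t = -1.
Intersection: (-2, 2, -11) + (-1)·(-3, -3, -15) = (1, 5, 4).

(1, 5, 4)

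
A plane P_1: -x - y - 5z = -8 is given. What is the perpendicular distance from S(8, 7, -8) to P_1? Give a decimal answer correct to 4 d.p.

6.3509

n·S − d = (-1)·(8) + (-1)·(7) + (-5)·(-8) − (-8) = 33; |n| = √27.
Distance = |33| / √27 = 33/√27 ≈ 6.3509.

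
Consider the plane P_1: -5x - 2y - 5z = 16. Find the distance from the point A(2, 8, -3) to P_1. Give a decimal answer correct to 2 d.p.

3.67

n·A − d = (-5)·(2) + (-2)·(8) + (-5)·(-3) − 16 = -27; |n| = √54.
Distance = |-27| / √54 = 27/√54 ≈ 3.67.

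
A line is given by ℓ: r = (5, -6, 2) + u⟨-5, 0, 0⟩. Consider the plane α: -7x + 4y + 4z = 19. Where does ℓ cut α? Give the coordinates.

Substitute r = (5, -6, 2) + t(-5, 0, 0) into the plane: -51 + 35t = 19, so t = 2.
Intersection: (5, -6, 2) + 2·(-5, 0, 0) = (-5, -6, 2).

(-5, -6, 2)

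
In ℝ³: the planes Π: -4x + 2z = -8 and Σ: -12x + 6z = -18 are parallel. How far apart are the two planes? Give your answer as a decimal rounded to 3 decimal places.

Rescale Σ by 1/3: -4x + 2z = -6. Then distance = |-8 − (-6)| / √20 ≈ 0.447.

0.447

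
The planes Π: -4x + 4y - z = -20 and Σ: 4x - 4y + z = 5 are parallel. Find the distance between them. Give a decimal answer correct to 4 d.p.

2.6112

Rescale Σ by 1/(-1): -4x + 4y - z = -5. Then distance = |-20 − (-5)| / √33 ≈ 2.6112.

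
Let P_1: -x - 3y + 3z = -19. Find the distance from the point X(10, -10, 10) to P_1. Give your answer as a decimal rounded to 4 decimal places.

15.8297

n·X − d = (-1)·(10) + (-3)·(-10) + (3)·(10) − (-19) = 69; |n| = √19.
Distance = |69| / √19 = 69/√19 ≈ 15.8297.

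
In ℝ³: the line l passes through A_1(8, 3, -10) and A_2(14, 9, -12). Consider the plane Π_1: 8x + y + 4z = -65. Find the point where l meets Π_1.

(-4, -9, -6)

A direction vector for l is A_2 − A_1 = (6, 6, -2).
Substitute r = (8, 3, -10) + t(6, 6, -2) into the plane: 27 + 46t = -65, so t = -2.
Intersection: (8, 3, -10) + (-2)·(6, 6, -2) = (-4, -9, -6).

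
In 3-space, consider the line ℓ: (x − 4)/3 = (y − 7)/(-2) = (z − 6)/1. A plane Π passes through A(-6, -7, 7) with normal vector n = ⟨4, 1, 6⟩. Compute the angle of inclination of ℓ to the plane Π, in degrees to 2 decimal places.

ℓ has direction (3, -2, 1) through (4, 7, 6).
Π: n·r = n·A gives 4x + y + 6z = 11.
sin θ = |n·v| / (|n||v|) = |16| / (√53 · √14) = 0.58738.
θ ≈ 35.97°.

35.97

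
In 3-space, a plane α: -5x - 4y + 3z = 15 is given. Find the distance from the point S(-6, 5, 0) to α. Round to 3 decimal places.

0.707

n·S − d = (-5)·(-6) + (-4)·(5) + (3)·(0) − 15 = -5; |n| = √50.
Distance = |-5| / √50 = 5/√50 ≈ 0.707.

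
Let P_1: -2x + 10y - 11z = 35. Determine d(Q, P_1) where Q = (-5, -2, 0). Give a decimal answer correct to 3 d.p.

3.000

n·Q − d = (-2)·(-5) + (10)·(-2) + (-11)·(0) − 35 = -45; |n| = √225.
Distance = |-45| / √225 = 45/√225 ≈ 3.000.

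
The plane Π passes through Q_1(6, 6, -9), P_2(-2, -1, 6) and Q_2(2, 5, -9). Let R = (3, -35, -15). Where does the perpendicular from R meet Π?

(-6, 1, -3)

Q_1P_2 = (-8, -7, 15), Q_1Q_2 = (-4, -1, 0); a normal to Π is Q_1P_2 × Q_1Q_2 = (15, -60, -20).
Using Q_1: Π has equation 15x - 60y - 20z = -90.
Foot = R − λn with λ = (n·R − d)/|n|² = (2445 − (-90))/4225 = 3/5.
Foot = (3, -35, -15) − (3/5)·(15, -60, -20) = (-6, 1, -3).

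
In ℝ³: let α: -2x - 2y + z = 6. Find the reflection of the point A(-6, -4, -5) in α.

(-2, 0, -7)

λ = (n·A − d)/|n|² = (15 − 6)/9 = 1.
Reflection = A − 2λn = (-6, -4, -5) − 2·(-2, -2, 1) = (-2, 0, -7).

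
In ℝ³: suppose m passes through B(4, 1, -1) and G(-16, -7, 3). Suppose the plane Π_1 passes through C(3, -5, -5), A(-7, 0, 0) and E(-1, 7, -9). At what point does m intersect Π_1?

A direction vector for m is G − B = (-20, -8, 4).
CA = (-10, 5, 5), CE = (-4, 12, -4); a normal to Π_1 is CA × CE = (-80, -60, -100).
Using C: Π_1 has equation -80x - 60y - 100z = 560.
Substitute r = (4, 1, -1) + t(-20, -8, 4) into the plane: -280 + 1680t = 560, so t = 1/2.
Intersection: (4, 1, -1) + (1/2)·(-20, -8, 4) = (-6, -3, 1).

(-6, -3, 1)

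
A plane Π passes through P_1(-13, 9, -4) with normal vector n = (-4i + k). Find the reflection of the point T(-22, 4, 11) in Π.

Π: n·r = n·P_1 gives -4x + z = 48.
λ = (n·T − d)/|n|² = (99 − 48)/17 = 3.
Reflection = T − 2λn = (-22, 4, 11) − 6·(-4, 0, 1) = (2, 4, 5).

(2, 4, 5)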